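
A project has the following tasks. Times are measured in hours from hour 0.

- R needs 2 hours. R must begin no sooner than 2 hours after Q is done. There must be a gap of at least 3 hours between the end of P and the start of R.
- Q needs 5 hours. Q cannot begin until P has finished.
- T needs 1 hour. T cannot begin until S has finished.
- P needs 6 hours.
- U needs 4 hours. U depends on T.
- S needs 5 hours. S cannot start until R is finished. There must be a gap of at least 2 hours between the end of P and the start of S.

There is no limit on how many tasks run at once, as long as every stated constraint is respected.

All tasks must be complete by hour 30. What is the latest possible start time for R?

18

U must finish by hour 30; it takes 4 hours, so it must start by 30 − 4 = hour 26.
T feeds into U (must start by hour 26); so T must finish by hour 26 and therefore start by hour 25.
S feeds into T (must start by hour 25); so S must finish by hour 25 and therefore start by hour 20.
R feeds into S (must start by hour 20); so R must finish by hour 20 and therefore start by hour 18.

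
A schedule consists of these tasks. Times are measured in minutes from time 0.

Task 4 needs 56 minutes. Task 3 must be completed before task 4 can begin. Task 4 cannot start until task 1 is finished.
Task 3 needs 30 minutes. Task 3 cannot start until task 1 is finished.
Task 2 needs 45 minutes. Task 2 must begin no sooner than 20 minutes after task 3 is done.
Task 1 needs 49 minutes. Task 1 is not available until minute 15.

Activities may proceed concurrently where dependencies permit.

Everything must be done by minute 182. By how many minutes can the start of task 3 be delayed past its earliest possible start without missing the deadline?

23

Task 1 cannot begin until its own release at minute 15. It runs from minute 15 to 15 + 49 = minute 64.
After task 1 (finishes minute 64), task 3 can start at minute 64 and finishes at minute 94.

Working backward from the deadline:
Task 2 has no dependents, so it just needs to finish by minute 182. Starting by 182 − 45 = minute 137 achieves that.
Task 4 must finish by minute 182; it takes 56 minutes, so it must start by 182 − 56 = minute 126.
Task 3 feeds task 2 (must start by minute 137, minus 20-minute gap → minute 117); task 4 (must start by minute 126). Taking the minimum, task 3 must finish by minute 117 and start by 117 − 30 = minute 87.
So task 3 can start as early as minute 64 and as late as minute 87, giving 87 − 64 = 23 minutes of slack.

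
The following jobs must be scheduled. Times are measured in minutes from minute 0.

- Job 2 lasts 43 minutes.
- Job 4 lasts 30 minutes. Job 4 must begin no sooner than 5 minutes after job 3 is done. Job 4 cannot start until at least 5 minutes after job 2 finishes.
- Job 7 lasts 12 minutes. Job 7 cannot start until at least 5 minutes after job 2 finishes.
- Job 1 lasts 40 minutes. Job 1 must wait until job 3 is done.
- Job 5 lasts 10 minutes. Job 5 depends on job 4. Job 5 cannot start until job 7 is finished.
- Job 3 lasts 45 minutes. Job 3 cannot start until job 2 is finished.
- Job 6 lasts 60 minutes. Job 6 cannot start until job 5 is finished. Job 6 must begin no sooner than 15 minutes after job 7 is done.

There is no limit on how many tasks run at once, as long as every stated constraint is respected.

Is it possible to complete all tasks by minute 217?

Yes

Nothing blocks job 2, so it runs from minute 0 to minute 43.
After job 2 (finishes minute 43, plus 5-minute gap → minute 48), job 7 can start at minute 48 and finishes at minute 60.
After job 2 (finishes minute 43), job 3 can start at minute 43 and finishes at minute 88.
For job 4: job 3 (finishes minute 88, plus 5-minute gap → minute 93); job 2 (finishes minute 43, plus 5-minute gap → minute 48). Taking the maximum gives a start of minute 93, and it finishes at 93 + 30 = minute 123.
For job 5: job 4 (finishes minute 123); job 7 (finishes minute 60). Taking the maximum gives a start of minute 123, and it finishes at 123 + 10 = minute 133.
For job 6: job 5 (finishes minute 133); job 7 (finishes minute 60, plus 15-minute gap → minute 75). Taking the maximum gives a start of minute 133, and it finishes at 133 + 60 = minute 193.
After job 3 (finishes minute 88), job 1 can start at minute 88 and finishes at minute 128.
Every task is finished by minute 193, which is no later than the deadline of 217, so the schedule is feasible.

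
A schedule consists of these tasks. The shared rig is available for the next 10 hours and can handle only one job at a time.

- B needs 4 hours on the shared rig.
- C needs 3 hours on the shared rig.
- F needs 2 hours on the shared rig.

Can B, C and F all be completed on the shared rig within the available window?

Running back to back, the jobs need 4 + 3 + 2 = 9 hours on the shared rig.
Since 9 ≤ 10, they fit within the window.

Yes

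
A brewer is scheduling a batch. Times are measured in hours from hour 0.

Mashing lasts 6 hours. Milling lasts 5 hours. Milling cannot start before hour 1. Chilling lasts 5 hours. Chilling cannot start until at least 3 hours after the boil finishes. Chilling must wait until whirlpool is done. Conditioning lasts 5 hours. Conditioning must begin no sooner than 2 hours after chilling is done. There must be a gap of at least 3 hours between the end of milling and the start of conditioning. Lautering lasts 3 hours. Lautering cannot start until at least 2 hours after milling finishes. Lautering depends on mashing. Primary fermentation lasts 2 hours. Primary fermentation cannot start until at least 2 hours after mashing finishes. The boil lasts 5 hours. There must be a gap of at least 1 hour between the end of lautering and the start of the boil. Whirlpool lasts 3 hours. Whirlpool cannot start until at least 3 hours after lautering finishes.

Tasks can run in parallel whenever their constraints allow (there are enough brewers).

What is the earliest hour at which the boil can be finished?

17

Mashing has no prerequisites, so it starts at hour 0 and finishes at hour 6.
Milling waits on its own release at hour 1, so it starts at hour 1 and finishes at 1 + 5 = hour 6.
Lautering has to wait for milling (finishes hour 6, plus 2-hour gap → hour 8); mashing (finishes hour 6). The latest of these is hour 8, so lautering runs hour 8 to 8 + 3 = hour 11.
After lautering (finishes hour 11, plus 1-hour gap → hour 12), the boil can start at hour 12 and finishes at hour 17.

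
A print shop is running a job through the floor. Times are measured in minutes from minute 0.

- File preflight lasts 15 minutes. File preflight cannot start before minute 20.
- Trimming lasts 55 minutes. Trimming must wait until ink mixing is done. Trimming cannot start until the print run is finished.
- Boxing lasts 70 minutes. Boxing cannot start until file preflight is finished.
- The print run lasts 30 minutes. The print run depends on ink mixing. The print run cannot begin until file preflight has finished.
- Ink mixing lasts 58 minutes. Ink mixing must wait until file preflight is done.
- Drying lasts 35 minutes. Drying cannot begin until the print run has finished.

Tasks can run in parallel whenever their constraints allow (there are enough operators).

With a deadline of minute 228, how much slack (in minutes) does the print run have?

50

File preflight cannot begin until its own release at minute 20. It runs from minute 20 to 20 + 15 = minute 35.
Ink mixing cannot begin until file preflight (finishes minute 35). It runs from minute 35 to 35 + 58 = minute 93.
The print run has to wait for ink mixing (finishes minute 93); file preflight (finishes minute 35). The latest of these is minute 93, so the print run runs minute 93 to 93 + 30 = minute 123.

Working backward from the deadline:
To finish by minute 228, drying (duration 35) must start no later than minute 193.
Trimming must finish by minute 228; it takes 55 minutes, so it must start by 228 − 55 = minute 173.
The print run must finish in time for drying (must start by minute 193); trimming (must start by minute 173). The tightest is minute 173, so the print run must start by 173 − 30 = minute 143.
So the print run can start as early as minute 93 and as late as minute 143, giving 143 − 93 = 50 minutes of slack.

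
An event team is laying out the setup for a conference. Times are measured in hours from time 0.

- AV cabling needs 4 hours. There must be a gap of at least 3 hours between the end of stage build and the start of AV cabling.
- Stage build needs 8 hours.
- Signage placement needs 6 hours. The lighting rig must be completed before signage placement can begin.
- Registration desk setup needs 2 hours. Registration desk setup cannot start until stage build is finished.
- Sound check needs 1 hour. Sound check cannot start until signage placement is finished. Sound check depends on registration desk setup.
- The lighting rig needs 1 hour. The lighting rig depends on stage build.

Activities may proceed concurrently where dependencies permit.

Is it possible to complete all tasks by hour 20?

Stage build has no prerequisites, so it starts at hour 0 and finishes at hour 8.
After stage build (finishes hour 8), registration desk setup can start at hour 8 and finishes at hour 10.
AV cabling waits on stage build (finishes hour 8, plus 3-hour gap → hour 11), so it starts at hour 11 and finishes at 11 + 4 = hour 15.
After stage build (finishes hour 8), the lighting rig can start at hour 8 and finishes at hour 9.
After the lighting rig (finishes hour 9), signage placement can start at hour 9 and finishes at hour 15.
Sound check needs all of signage placement (finishes hour 15); registration desk setup (finishes hour 10). That puts its earliest start at hour 15; it finishes at 15 + 1 = hour 16.
Every task is finished by hour 16, which is no later than the deadline of 20, so the schedule is feasible.

Yes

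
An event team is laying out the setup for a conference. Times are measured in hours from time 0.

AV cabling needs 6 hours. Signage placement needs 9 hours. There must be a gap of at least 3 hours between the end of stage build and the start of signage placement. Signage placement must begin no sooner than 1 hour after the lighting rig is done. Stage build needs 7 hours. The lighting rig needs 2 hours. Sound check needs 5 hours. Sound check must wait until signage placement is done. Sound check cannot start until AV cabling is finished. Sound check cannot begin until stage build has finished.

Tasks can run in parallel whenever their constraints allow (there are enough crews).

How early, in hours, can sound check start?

AV cabling has no prerequisites, so it starts at hour 0 and finishes at hour 6.
The lighting rig has no prerequisites, so it starts at hour 0 and finishes at hour 2.
Stage build has no prerequisites, so it starts at hour 0 and finishes at hour 7.
Signage placement has to wait for stage build (finishes hour 7, plus 3-hour gap → hour 10); the lighting rig (finishes hour 2, plus 1-hour gap → hour 3). The latest of these is hour 10, so signage placement runs hour 10 to 10 + 9 = hour 19.
Sound check waits on signage placement (finishes hour 19); AV cabling (finishes hour 6); stage build (finishes hour 7). The latest of these is hour 19, which is the earliest sound check can start.

19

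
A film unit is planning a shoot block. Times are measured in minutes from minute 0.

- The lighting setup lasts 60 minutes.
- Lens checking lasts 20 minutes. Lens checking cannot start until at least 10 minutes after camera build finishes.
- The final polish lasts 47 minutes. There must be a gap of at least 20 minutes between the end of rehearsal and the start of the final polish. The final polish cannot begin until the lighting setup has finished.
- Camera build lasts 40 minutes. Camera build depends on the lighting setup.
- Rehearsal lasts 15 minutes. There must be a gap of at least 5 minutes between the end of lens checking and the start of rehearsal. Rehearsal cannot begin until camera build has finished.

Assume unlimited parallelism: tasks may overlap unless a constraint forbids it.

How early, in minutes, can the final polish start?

170

The lighting setup can start immediately at minute 0; it finishes at minute 60.
Camera build cannot begin until the lighting setup (finishes minute 60). It runs from minute 60 to 60 + 40 = minute 100.
After camera build (finishes minute 100, plus 10-minute gap → minute 110), lens checking can start at minute 110 and finishes at minute 130.
For rehearsal: lens checking (finishes minute 130, plus 5-minute gap → minute 135); camera build (finishes minute 100). Taking the maximum gives a start of minute 135, and it finishes at 135 + 15 = minute 150.
The final polish waits on rehearsal (finishes minute 150, plus 20-minute gap → minute 170); the lighting setup (finishes minute 60). The latest of these is minute 170, which is the earliest the final polish can start.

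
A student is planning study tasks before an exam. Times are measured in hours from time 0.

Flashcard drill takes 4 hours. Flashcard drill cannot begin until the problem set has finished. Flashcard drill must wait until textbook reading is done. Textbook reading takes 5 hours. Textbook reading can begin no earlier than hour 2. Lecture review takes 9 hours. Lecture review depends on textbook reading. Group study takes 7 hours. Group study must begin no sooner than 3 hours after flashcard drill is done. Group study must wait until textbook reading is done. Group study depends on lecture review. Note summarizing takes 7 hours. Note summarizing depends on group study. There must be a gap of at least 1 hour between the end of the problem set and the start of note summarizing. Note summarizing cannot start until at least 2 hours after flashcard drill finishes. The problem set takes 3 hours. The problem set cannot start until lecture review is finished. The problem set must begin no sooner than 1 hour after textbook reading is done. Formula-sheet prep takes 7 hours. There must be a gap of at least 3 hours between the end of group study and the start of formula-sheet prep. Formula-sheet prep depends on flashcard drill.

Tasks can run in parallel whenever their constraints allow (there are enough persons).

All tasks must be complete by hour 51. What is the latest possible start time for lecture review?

15

Nothing follows note summarizing; the deadline of hour 51 is its only limit. It must start by 51 − 7 = hour 44.
Nothing follows formula-sheet prep; the deadline of hour 51 is its only limit. It must start by 51 − 7 = hour 44.
Group study has several dependents: note summarizing (must start by hour 44); formula-sheet prep (must start by hour 44, minus 3-hour gap → hour 41). The earliest of those limits is hour 41, so group study must start by 41 − 7 = hour 34.
For flashcard drill: group study (must start by hour 34, minus 3-hour gap → hour 31); note summarizing (must start by hour 44, minus 2-hour gap → hour 42); formula-sheet prep (must start by hour 44). The most restrictive is hour 31; with a 4-hour duration, flashcard drill must start by hour 27.
The problem set feeds flashcard drill (must start by hour 27); note summarizing (must start by hour 44, minus 1-hour gap → hour 43). Taking the minimum, the problem set must finish by hour 27 and start by 27 − 3 = hour 24.
Lecture review feeds the problem set (must start by hour 24); group study (must start by hour 34). Taking the minimum, lecture review must finish by hour 24 and start by 24 − 9 = hour 15.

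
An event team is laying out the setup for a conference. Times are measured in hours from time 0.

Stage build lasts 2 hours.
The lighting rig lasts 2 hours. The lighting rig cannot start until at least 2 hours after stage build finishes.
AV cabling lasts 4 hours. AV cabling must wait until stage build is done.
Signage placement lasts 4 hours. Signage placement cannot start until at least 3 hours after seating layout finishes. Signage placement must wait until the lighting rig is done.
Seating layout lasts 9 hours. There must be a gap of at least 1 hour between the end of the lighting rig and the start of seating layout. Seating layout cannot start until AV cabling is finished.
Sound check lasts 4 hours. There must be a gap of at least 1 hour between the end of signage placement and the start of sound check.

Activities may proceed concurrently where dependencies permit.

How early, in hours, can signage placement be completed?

23

Nothing blocks stage build, so it runs from hour 0 to hour 2.
After stage build (finishes hour 2), AV cabling can start at hour 2 and finishes at hour 6.
After stage build (finishes hour 2, plus 2-hour gap → hour 4), the lighting rig can start at hour 4 and finishes at hour 6.
Seating layout cannot start until the lighting rig (finishes hour 6, plus 1-hour gap → hour 7); AV cabling (finishes hour 6). The controlling bound is hour 7, so seating layout finishes at 7 + 9 = hour 16.
Signage placement needs all of seating layout (finishes hour 16, plus 3-hour gap → hour 19); the lighting rig (finishes hour 6). That puts its earliest start at hour 19; it finishes at 19 + 4 = hour 23.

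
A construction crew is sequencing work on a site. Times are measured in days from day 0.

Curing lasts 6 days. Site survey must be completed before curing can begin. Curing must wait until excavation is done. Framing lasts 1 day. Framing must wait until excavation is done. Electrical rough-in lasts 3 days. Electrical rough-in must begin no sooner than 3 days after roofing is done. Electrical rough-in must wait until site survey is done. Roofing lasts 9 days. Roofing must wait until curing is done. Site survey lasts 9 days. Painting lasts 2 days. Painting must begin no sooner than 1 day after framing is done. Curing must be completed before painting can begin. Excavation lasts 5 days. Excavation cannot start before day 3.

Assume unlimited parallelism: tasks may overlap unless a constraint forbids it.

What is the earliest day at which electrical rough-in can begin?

Excavation waits on its own release at day 3, so it starts at day 3 and finishes at 3 + 5 = day 8.
Site survey has no prerequisites, so it starts at day 0 and finishes at day 9.
For curing: site survey (finishes day 9); excavation (finishes day 8). Taking the maximum gives a start of day 9, and it finishes at 9 + 6 = day 15.
Roofing waits on curing (finishes day 15), so it starts at day 15 and finishes at 15 + 9 = day 24.
Electrical rough-in waits on roofing (finishes day 24, plus 3-day gap → day 27); site survey (finishes day 9). The latest of these is day 27, which is the earliest electrical rough-in can start.

27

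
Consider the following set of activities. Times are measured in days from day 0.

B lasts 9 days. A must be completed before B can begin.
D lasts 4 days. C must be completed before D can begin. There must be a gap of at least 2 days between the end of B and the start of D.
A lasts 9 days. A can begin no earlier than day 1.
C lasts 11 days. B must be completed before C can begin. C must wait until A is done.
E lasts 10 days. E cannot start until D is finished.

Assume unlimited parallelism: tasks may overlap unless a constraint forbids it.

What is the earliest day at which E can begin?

34

After its own release at day 1, A can start at day 1 and finishes at day 10.
B waits on A (finishes day 10), so it starts at day 10 and finishes at 10 + 9 = day 19.
For C: B (finishes day 19); A (finishes day 10). Taking the maximum gives a start of day 19, and it finishes at 19 + 11 = day 30.
D needs all of C (finishes day 30); B (finishes day 19, plus 2-day gap → day 21). That puts its earliest start at day 30; it finishes at 30 + 4 = day 34.
E waits on D (finishes day 34), so the earliest it can start is day 34.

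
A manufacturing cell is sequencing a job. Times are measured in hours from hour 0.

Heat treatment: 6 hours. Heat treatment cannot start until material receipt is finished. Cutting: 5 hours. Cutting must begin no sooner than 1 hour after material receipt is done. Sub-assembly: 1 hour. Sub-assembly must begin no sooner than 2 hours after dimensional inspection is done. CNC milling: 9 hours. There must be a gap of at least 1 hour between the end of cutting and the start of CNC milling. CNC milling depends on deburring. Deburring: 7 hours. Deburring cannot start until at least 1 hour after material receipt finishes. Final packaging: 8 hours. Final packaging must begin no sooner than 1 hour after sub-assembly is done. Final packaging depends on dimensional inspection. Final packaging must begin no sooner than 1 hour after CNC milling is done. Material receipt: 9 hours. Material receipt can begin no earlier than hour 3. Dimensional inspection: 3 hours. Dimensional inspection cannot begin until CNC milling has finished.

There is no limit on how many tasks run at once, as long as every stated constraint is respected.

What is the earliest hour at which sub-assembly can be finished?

35

Material receipt waits on its own release at hour 3, so it starts at hour 3 and finishes at 3 + 9 = hour 12.
After material receipt (finishes hour 12, plus 1-hour gap → hour 13), deburring can start at hour 13 and finishes at hour 20.
Cutting waits on material receipt (finishes hour 12, plus 1-hour gap → hour 13), so it starts at hour 13 and finishes at 13 + 5 = hour 18.
For CNC milling: cutting (finishes hour 18, plus 1-hour gap → hour 19); deburring (finishes hour 20). Taking the maximum gives a start of hour 20, and it finishes at 20 + 9 = hour 29.
Dimensional inspection waits on CNC milling (finishes hour 29), so it starts at hour 29 and finishes at 29 + 3 = hour 32.
Sub-assembly cannot begin until dimensional inspection (finishes hour 32, plus 2-hour gap → hour 34). It runs from hour 34 to 34 + 1 = hour 35.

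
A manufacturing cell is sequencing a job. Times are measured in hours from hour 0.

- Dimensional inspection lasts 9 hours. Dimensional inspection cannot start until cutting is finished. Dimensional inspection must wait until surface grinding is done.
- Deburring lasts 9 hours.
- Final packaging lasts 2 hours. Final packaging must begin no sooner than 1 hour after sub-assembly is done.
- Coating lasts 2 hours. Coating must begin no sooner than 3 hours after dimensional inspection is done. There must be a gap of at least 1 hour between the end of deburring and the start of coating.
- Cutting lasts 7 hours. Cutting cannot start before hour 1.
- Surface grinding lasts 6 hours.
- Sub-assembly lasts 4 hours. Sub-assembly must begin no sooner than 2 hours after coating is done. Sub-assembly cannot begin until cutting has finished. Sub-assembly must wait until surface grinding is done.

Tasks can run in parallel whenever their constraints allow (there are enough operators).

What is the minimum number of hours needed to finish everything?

31

Surface grinding has no prerequisites, so it starts at hour 0 and finishes at hour 6.
Deburring can start immediately at hour 0; it finishes at hour 9.
Cutting cannot begin until its own release at hour 1. It runs from hour 1 to 1 + 7 = hour 8.
Dimensional inspection cannot start until cutting (finishes hour 8); surface grinding (finishes hour 6). The controlling bound is hour 8, so dimensional inspection finishes at 8 + 9 = hour 17.
For coating: dimensional inspection (finishes hour 17, plus 3-hour gap → hour 20); deburring (finishes hour 9, plus 1-hour gap → hour 10). Taking the maximum gives a start of hour 20, and it finishes at 20 + 2 = hour 22.
Sub-assembly cannot start until coating (finishes hour 22, plus 2-hour gap → hour 24); cutting (finishes hour 8); surface grinding (finishes hour 6). The controlling bound is hour 24, so sub-assembly finishes at 24 + 4 = hour 28.
Final packaging waits on sub-assembly (finishes hour 28, plus 1-hour gap → hour 29), so it starts at hour 29 and finishes at 29 + 2 = hour 31.
All tasks are finished once the last one completes. Finish times: Cutting at 8, Deburring at 9, Surface grinding at 6, Dimensional inspection at 17, Coating at 22, Sub-assembly at 28, Final packaging at 31. The latest is hour 31.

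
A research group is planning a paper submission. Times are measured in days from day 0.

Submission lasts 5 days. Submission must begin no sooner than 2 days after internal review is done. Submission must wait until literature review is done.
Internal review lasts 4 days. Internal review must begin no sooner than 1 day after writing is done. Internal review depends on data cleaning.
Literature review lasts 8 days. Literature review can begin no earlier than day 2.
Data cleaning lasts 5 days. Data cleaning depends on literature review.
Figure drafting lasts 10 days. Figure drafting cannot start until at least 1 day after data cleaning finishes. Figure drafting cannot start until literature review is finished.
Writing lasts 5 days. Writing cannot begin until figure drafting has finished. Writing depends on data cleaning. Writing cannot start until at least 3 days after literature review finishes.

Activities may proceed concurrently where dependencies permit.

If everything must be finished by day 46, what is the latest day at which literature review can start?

5

To finish by day 46, submission (duration 5) must start no later than day 41.
Internal review must finish before submission (must start by day 41, minus 2-day gap → day 39). With a 4-day duration, internal review must start by 39 − 4 = day 35.
Since internal review (must start by day 35, minus 1-day gap → day 34) depends on it, writing must finish by day 34. Backing off its 5-day duration gives a latest start of day 29.
Since writing (must start by day 29) depends on it, figure drafting must finish by day 29. Backing off its 10-day duration gives a latest start of day 19.
Data cleaning must finish in time for figure drafting (must start by day 19, minus 1-day gap → day 18); writing (must start by day 29); internal review (must start by day 35). The tightest is day 18, so data cleaning must start by 18 − 5 = day 13.
Literature review must finish in time for data cleaning (must start by day 13); figure drafting (must start by day 19); writing (must start by day 29, minus 3-day gap → day 26); submission (must start by day 41). The tightest is day 13, so literature review must start by 13 − 8 = day 5.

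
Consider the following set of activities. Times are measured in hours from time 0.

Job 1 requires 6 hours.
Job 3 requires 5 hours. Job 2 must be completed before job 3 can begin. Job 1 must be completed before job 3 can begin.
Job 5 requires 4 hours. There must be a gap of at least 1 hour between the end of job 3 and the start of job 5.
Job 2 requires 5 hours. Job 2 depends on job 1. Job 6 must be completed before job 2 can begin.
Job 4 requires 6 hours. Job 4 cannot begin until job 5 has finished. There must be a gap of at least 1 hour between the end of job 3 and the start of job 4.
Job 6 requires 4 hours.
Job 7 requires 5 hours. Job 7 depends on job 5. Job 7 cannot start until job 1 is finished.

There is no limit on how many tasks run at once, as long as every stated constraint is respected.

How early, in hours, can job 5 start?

17

Job 6 can start immediately at hour 0; it finishes at hour 4.
Job 1 can start immediately at hour 0; it finishes at hour 6.
Job 2 cannot start until job 1 (finishes hour 6); job 6 (finishes hour 4). The controlling bound is hour 6, so job 2 finishes at 6 + 5 = hour 11.
Job 3 cannot start until job 2 (finishes hour 11); job 1 (finishes hour 6). The controlling bound is hour 11, so job 3 finishes at 11 + 5 = hour 16.
Job 5 waits on job 3 (finishes hour 16, plus 1-hour gap → hour 17), so the earliest it can start is hour 17.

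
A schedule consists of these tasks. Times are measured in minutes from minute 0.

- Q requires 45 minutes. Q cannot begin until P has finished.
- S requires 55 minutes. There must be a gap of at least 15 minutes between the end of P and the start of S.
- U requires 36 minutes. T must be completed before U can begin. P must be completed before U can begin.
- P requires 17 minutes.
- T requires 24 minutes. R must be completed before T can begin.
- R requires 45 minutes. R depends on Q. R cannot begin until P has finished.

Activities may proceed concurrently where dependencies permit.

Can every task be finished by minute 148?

No

P can start immediately at minute 0; it finishes at minute 17.
S waits on P (finishes minute 17, plus 15-minute gap → minute 32), so it starts at minute 32 and finishes at 32 + 55 = minute 87.
Q cannot begin until P (finishes minute 17). It runs from minute 17 to 17 + 45 = minute 62.
R needs all of Q (finishes minute 62); P (finishes minute 17). That puts its earliest start at minute 62; it finishes at 62 + 45 = minute 107.
After R (finishes minute 107), T can start at minute 107 and finishes at minute 131.
U has to wait for T (finishes minute 131); P (finishes minute 17). The latest of these is minute 131, so U runs minute 131 to 131 + 36 = minute 167.
The earliest everything can be done is minute 167, which is after the deadline of 148, so it is not possible.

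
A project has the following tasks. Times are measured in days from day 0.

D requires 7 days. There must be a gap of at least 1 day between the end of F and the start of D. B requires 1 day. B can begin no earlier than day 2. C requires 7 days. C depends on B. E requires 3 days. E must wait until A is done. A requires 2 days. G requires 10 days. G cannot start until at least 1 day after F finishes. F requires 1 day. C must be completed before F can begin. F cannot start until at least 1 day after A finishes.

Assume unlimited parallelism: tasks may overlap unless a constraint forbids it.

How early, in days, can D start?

B waits on its own release at day 2, so it starts at day 2 and finishes at 2 + 1 = day 3.
C cannot begin until B (finishes day 3). It runs from day 3 to 3 + 7 = day 10.
A has no prerequisites, so it starts at day 0 and finishes at day 2.
For F: C (finishes day 10); A (finishes day 2, plus 1-day gap → day 3). Taking the maximum gives a start of day 10, and it finishes at 10 + 1 = day 11.
D waits on F (finishes day 11, plus 1-day gap → day 12), so the earliest it can start is day 12.

12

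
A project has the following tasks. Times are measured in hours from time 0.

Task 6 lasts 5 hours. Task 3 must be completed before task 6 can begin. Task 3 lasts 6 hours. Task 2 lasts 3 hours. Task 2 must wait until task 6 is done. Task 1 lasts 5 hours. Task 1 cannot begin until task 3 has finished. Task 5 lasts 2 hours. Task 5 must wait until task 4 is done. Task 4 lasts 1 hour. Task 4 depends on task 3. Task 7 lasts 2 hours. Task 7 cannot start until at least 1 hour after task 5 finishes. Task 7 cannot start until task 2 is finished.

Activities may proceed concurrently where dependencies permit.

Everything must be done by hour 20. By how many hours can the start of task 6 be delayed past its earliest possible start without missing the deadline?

4

Nothing blocks task 3, so it runs from hour 0 to hour 6.
After task 3 (finishes hour 6), task 6 can start at hour 6 and finishes at hour 11.

Working backward from the deadline:
Task 7 has no dependents, so it just needs to finish by hour 20. Starting by 20 − 2 = hour 18 achieves that.
Task 2 must finish before task 7 (must start by hour 18). With a 3-hour duration, task 2 must start by 18 − 3 = hour 15.
Task 6 has to be done before task 2 (must start by hour 15). That means finishing by hour 15, i.e. starting by 15 − 5 = hour 10.
So task 6 can start as early as hour 6 and as late as hour 10, giving 10 − 6 = 4 hours of slack.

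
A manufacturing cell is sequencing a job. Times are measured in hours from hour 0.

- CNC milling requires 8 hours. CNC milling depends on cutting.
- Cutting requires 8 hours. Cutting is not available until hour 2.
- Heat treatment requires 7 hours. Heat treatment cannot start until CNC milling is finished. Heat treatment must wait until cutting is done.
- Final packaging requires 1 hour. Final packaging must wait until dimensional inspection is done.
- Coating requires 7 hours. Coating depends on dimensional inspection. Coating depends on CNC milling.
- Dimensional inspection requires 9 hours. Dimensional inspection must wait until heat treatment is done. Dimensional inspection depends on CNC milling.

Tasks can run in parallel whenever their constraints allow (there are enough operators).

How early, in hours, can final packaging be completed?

Cutting cannot begin until its own release at hour 2. It runs from hour 2 to 2 + 8 = hour 10.
CNC milling cannot begin until cutting (finishes hour 10). It runs from hour 10 to 10 + 8 = hour 18.
Heat treatment cannot start until CNC milling (finishes hour 18); cutting (finishes hour 10). The controlling bound is hour 18, so heat treatment finishes at 18 + 7 = hour 25.
Dimensional inspection cannot start until heat treatment (finishes hour 25); CNC milling (finishes hour 18). The controlling bound is hour 25, so dimensional inspection finishes at 25 + 9 = hour 34.
Final packaging cannot begin until dimensional inspection (finishes hour 34). It runs from hour 34 to 34 + 1 = hour 35.

35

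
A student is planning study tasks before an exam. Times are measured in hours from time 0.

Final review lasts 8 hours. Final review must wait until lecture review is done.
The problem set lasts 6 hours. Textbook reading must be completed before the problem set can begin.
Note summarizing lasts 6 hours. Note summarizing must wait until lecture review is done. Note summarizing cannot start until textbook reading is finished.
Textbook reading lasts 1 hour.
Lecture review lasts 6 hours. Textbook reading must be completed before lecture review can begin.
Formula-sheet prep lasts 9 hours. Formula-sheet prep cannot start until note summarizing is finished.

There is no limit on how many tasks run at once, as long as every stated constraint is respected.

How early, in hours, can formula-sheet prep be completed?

22

Textbook reading can start immediately at hour 0; it finishes at hour 1.
After textbook reading (finishes hour 1), lecture review can start at hour 1 and finishes at hour 7.
Note summarizing cannot start until lecture review (finishes hour 7); textbook reading (finishes hour 1). The controlling bound is hour 7, so note summarizing finishes at 7 + 6 = hour 13.
Formula-sheet prep waits on note summarizing (finishes hour 13), so it starts at hour 13 and finishes at 13 + 9 = hour 22.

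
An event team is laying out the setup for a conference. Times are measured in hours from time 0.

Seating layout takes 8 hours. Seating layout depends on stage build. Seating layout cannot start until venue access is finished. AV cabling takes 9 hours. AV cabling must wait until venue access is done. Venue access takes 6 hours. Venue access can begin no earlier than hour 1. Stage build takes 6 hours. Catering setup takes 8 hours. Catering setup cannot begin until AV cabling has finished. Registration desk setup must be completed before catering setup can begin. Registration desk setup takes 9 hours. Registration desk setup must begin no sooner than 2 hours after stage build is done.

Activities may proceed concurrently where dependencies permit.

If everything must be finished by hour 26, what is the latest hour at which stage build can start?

1

To finish by hour 26, catering setup (duration 8) must start no later than hour 18.
Seating layout must finish by hour 26; it takes 8 hours, so it must start by 26 − 8 = hour 18.
Registration desk setup has to be done before catering setup (must start by hour 18). That means finishing by hour 18, i.e. starting by 18 − 9 = hour 9.
Stage build feeds seating layout (must start by hour 18); registration desk setup (must start by hour 9, minus 2-hour gap → hour 7). Taking the minimum, stage build must finish by hour 7 and start by 7 − 6 = hour 1.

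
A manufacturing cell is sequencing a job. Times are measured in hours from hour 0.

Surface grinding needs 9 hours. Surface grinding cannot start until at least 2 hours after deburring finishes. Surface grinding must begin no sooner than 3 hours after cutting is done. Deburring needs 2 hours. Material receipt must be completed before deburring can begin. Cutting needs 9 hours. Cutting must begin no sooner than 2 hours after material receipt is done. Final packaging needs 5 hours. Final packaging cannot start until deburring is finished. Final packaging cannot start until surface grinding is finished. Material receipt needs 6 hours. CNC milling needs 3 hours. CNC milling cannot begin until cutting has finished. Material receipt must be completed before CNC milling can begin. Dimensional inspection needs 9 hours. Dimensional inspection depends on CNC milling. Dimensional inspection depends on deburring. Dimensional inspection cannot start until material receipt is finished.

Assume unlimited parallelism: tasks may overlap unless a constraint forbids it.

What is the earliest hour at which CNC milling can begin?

Material receipt can start immediately at hour 0; it finishes at hour 6.
Cutting cannot begin until material receipt (finishes hour 6, plus 2-hour gap → hour 8). It runs from hour 8 to 8 + 9 = hour 17.
CNC milling waits on cutting (finishes hour 17); material receipt (finishes hour 6). The latest of these is hour 17, which is the earliest CNC milling can start.

17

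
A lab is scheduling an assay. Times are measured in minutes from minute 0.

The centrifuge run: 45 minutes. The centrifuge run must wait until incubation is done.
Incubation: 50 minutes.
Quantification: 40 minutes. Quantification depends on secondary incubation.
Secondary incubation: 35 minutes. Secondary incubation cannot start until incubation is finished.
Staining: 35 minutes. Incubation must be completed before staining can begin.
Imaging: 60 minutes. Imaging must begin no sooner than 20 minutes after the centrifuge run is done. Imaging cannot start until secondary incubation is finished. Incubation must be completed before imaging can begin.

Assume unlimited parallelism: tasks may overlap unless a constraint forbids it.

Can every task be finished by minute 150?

Nothing blocks incubation, so it runs from minute 0 to minute 50.
After incubation (finishes minute 50), secondary incubation can start at minute 50 and finishes at minute 85.
Quantification cannot begin until secondary incubation (finishes minute 85). It runs from minute 85 to 85 + 40 = minute 125.
After incubation (finishes minute 50), staining can start at minute 50 and finishes at minute 85.
After incubation (finishes minute 50), the centrifuge run can start at minute 50 and finishes at minute 95.
Imaging has to wait for the centrifuge run (finishes minute 95, plus 20-minute gap → minute 115); secondary incubation (finishes minute 85); incubation (finishes minute 50). The latest of these is minute 115, so imaging runs minute 115 to 115 + 60 = minute 175.
The earliest everything can be done is minute 175, which is after the deadline of 150, so it is not possible.

No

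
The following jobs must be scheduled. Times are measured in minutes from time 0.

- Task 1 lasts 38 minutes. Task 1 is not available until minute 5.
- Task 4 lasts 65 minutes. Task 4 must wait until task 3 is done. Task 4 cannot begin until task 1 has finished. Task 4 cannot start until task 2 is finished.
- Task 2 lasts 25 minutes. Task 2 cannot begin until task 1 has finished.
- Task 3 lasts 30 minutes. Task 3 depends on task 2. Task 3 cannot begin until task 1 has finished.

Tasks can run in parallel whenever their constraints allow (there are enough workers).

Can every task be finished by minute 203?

Task 1 cannot begin until its own release at minute 5. It runs from minute 5 to 5 + 38 = minute 43.
After task 1 (finishes minute 43), task 2 can start at minute 43 and finishes at minute 68.
Task 3 has to wait for task 2 (finishes minute 68); task 1 (finishes minute 43). The latest of these is minute 68, so task 3 runs minute 68 to 68 + 30 = minute 98.
Task 4 cannot start until task 3 (finishes minute 98); task 1 (finishes minute 43); task 2 (finishes minute 68). The controlling bound is minute 98, so task 4 finishes at 98 + 65 = minute 163.
Every task is finished by minute 163, which is no later than the deadline of 203, so the schedule is feasible.

Yes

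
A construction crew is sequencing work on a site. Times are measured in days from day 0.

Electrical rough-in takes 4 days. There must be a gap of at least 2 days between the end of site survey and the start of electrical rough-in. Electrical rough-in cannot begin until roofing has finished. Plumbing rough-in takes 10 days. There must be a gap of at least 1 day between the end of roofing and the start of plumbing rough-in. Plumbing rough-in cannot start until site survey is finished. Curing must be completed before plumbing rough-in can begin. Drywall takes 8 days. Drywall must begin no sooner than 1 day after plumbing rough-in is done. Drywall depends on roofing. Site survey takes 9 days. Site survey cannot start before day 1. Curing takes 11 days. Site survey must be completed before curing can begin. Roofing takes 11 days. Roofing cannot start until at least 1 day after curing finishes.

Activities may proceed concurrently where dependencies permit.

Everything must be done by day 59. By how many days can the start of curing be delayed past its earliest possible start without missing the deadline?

Site survey cannot begin until its own release at day 1. It runs from day 1 to 1 + 9 = day 10.
After site survey (finishes day 10), curing can start at day 10 and finishes at day 21.

Working backward from the deadline:
Drywall has no dependents, so it just needs to finish by day 59. Starting by 59 − 8 = day 51 achieves that.
Since drywall (must start by day 51, minus 1-day gap → day 50) depends on it, plumbing rough-in must finish by day 50. Backing off its 10-day duration gives a latest start of day 40.
Electrical rough-in must finish by day 59; it takes 4 days, so it must start by 59 − 4 = day 55.
Roofing has several dependents: plumbing rough-in (must start by day 40, minus 1-day gap → day 39); electrical rough-in (must start by day 55); drywall (must start by day 51). The earliest of those limits is day 39, so roofing must start by 39 − 11 = day 28.
Curing has several dependents: roofing (must start by day 28, minus 1-day gap → day 27); plumbing rough-in (must start by day 40). The earliest of those limits is day 27, so curing must start by 27 − 11 = day 16.
So curing can start as early as day 10 and as late as day 16, giving 16 − 10 = 6 days of slack.

6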